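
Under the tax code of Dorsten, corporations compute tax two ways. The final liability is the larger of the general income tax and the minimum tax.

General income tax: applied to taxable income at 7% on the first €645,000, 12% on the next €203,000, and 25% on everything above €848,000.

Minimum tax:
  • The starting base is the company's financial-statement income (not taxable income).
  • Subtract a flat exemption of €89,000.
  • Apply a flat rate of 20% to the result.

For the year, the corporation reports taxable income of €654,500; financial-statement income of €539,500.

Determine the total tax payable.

Minimum tax:
  Base (financial-statement income): €539,500
  Less exemption €89,000 → base €450,500
  €450,500 × 20% = €90,100

General income tax:
  €645,000 × 7% = €45,150
  €9,500 × 12% = €1,140
  → €46,290

€90,100 > €46,290, so the minimum tax is the binding amount.

€90,100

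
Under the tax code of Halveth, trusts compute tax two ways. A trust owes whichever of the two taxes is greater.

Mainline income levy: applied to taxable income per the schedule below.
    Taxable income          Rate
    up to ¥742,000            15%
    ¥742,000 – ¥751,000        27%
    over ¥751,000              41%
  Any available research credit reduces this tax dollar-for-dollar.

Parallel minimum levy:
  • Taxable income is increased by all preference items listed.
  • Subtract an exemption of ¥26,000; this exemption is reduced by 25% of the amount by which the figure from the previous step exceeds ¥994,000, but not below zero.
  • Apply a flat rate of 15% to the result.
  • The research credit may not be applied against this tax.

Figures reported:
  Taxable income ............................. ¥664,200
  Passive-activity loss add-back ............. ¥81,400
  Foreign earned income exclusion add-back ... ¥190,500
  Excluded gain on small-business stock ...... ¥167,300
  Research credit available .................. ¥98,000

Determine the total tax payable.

¥165,510

Mainline income levy:
  ¥664,200 × 15% = ¥99,630
  Less research credit ¥98,000 → ¥1,630

Parallel minimum levy:
  Adjusted income: ¥664,200 + ¥81,400 + ¥190,500 + ¥167,300 = ¥1,103,400
  Exemption: 25% × (¥1,103,400 − ¥994,000) = ¥27,350 ≥ ¥26,000, so the exemption is fully phased out
  Base: ¥1,103,400 − ¥0 = ¥1,103,400
  ¥1,103,400 × 15% = ¥165,510

¥165,510 > ¥1,630, so the parallel minimum levy is the binding amount.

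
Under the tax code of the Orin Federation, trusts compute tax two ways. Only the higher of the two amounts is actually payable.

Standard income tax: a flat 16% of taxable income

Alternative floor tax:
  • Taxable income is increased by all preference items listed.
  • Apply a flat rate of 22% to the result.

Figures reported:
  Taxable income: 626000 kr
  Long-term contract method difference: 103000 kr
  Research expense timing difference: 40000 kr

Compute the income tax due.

169180 kr

Alternative floor tax:
  Adjusted income: 626000 kr + 103000 kr + 40000 kr = 769000 kr
  769000 kr × 22% = 169180 kr

Standard income tax:
  626000 kr × 16% = 100160 kr

169180 kr > 100160 kr, so the alternative floor tax is the binding amount.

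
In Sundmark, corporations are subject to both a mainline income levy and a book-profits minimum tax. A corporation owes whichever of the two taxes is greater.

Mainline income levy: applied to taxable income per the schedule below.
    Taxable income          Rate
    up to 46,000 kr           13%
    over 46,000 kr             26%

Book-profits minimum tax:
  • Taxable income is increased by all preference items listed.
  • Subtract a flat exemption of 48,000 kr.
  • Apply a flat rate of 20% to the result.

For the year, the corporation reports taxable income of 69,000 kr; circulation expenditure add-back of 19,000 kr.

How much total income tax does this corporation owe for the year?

Mainline income levy:
  46,000 kr × 13% = 5,980 kr
  23,000 kr × 26% = 5,980 kr
  → 11,960 kr

Book-profits minimum tax:
  Adjusted income: 69,000 kr + 19,000 kr = 88,000 kr
  Less exemption 48,000 kr → base 40,000 kr
  40,000 kr × 20% = 8,000 kr

11,960 kr > 8,000 kr, so the mainline income levy governs.

11,960 kr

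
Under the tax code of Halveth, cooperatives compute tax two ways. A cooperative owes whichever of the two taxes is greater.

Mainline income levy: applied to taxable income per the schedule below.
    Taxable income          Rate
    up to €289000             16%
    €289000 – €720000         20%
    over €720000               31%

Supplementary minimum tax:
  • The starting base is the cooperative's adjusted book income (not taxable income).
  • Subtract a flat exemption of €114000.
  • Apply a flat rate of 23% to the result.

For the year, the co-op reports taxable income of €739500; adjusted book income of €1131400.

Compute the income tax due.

€234002

Mainline income levy:
  €289000 × 16% = €46240
  €431000 × 20% = €86200
  €19500 × 31% = €6045
  → €138485

Supplementary minimum tax:
  Base (adjusted book income): €1131400
  Less exemption €114000 → base €1017400
  €1017400 × 23% = €234002

€234002 > €138485, so the supplementary minimum tax is the binding amount.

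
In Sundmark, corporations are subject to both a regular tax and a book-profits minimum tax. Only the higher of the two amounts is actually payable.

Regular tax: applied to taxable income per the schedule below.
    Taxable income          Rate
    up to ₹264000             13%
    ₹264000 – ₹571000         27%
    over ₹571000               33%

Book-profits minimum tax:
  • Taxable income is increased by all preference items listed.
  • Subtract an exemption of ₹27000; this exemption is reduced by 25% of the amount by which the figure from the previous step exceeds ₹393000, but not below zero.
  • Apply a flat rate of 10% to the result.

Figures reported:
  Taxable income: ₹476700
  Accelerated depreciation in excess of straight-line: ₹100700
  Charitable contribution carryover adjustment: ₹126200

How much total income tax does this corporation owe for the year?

₹91749

Regular tax:
  ₹264000 × 13% = ₹34320
  ₹212700 × 27% = ₹57429
  → ₹91749

Book-profits minimum tax:
  Adjusted income: ₹476700 + ₹100700 + ₹126200 = ₹703600
  Exemption: 25% × (₹703600 − ₹393000) = ₹77650 ≥ ₹27000, so the exemption is fully phased out
  Base: ₹703600 − ₹0 = ₹703600
  ₹703600 × 10% = ₹70360

₹91749 > ₹70360, so the regular tax governs.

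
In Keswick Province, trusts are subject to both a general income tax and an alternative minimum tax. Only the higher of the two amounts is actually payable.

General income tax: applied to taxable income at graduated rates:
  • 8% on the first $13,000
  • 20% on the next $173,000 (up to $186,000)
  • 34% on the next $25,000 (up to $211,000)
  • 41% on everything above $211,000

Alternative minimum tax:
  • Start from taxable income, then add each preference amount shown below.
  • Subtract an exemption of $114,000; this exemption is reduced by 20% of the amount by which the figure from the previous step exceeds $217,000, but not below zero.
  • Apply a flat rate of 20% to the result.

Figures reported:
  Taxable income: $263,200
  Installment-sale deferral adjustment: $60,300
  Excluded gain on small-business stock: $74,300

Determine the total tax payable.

$65,542

Alternative minimum tax:
  Adjusted income: $263,200 + $60,300 + $74,300 = $397,800
  Exemption: $114,000 − 20% × ($397,800 − $217,000) = $114,000 − $36,160 = $77,840
  Base: $397,800 − $77,840 = $319,960
  $319,960 × 20% = $63,992

General income tax:
  $13,000 × 8% = $1,040
  $173,000 × 20% = $34,600
  $25,000 × 34% = $8,500
  $52,200 × 41% = $21,402
  → $65,542

$65,542 > $63,992, so the general income tax governs.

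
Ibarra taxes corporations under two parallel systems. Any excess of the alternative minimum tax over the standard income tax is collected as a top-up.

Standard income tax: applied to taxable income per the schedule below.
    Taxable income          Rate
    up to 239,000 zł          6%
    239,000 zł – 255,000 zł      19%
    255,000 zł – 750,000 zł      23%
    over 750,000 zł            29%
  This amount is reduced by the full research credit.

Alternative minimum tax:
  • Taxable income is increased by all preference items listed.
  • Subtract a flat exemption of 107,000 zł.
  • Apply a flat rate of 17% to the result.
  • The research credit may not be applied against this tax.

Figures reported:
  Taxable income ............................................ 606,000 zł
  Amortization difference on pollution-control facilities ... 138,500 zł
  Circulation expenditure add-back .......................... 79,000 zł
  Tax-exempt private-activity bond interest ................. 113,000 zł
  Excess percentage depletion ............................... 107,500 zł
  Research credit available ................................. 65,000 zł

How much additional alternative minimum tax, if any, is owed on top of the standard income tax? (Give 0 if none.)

Standard income tax:
  239,000 zł × 6% = 14,340 zł
  16,000 zł × 19% = 3,040 zł
  351,000 zł × 23% = 80,730 zł
  → 98,110 zł
  Less research credit 65,000 zł → 33,110 zł

Alternative minimum tax:
  Adjusted income: 606,000 zł + 138,500 zł + 79,000 zł + 113,000 zł + 107,500 zł = 1,044,000 zł
  Less exemption 107,000 zł → base 937,000 zł
  937,000 zł × 17% = 159,290 zł

Excess of alternative minimum tax over standard income tax: 159,290 zł − 33,110 zł = 126,180 zł.

126,180 zł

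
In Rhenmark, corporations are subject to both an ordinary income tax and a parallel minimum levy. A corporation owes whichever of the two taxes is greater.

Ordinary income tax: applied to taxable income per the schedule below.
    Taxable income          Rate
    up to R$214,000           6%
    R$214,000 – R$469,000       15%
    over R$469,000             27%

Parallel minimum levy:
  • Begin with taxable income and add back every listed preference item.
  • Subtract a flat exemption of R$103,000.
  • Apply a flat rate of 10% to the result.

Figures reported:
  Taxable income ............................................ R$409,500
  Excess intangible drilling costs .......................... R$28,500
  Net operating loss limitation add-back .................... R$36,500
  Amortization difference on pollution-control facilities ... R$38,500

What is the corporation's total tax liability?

Parallel minimum levy:
  Adjusted income: R$409,500 + R$28,500 + R$36,500 + R$38,500 = R$513,000
  Less exemption R$103,000 → base R$410,000
  R$410,000 × 10% = R$41,000

Ordinary income tax:
  R$214,000 × 6% = R$12,840
  R$195,500 × 15% = R$29,325
  → R$42,165

R$42,165 > R$41,000, so the ordinary income tax governs.

R$42,165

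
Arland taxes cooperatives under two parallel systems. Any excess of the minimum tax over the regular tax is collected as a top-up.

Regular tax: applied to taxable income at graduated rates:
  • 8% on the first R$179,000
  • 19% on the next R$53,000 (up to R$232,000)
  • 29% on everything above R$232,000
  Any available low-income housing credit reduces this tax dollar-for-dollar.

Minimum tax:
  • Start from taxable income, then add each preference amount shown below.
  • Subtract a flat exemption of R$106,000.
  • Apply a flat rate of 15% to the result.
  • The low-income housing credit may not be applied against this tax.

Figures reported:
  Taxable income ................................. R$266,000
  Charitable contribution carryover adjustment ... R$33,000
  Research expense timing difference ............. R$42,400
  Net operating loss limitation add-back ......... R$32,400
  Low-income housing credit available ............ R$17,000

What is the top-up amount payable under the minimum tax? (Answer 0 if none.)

Regular tax:
  R$179,000 × 8% = R$14,320
  R$53,000 × 19% = R$10,070
  R$34,000 × 29% = R$9,860
  → R$34,250
  Less low-income housing credit R$17,000 → R$17,250

Minimum tax:
  Adjusted income: R$266,000 + R$33,000 + R$42,400 + R$32,400 = R$373,800
  Less exemption R$106,000 → base R$267,800
  R$267,800 × 15% = R$40,170

Excess of minimum tax over regular tax: R$40,170 − R$17,250 = R$22,920.

R$22,920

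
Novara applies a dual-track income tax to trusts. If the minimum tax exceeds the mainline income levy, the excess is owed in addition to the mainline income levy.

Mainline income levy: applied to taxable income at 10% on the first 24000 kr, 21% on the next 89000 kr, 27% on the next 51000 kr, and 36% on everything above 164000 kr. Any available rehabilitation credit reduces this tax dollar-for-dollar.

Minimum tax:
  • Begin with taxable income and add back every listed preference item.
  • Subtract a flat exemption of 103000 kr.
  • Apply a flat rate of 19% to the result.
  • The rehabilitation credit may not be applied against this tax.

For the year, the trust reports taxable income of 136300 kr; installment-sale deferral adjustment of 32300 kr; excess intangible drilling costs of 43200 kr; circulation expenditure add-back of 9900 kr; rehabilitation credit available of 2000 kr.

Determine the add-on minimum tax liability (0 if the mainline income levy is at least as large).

0 kr

Minimum tax:
  Adjusted income: 136300 kr + 32300 kr + 43200 kr + 9900 kr = 221700 kr
  Less exemption 103000 kr → base 118700 kr
  118700 kr × 19% = 22553 kr

Mainline income levy:
  24000 kr × 10% = 2400 kr
  89000 kr × 21% = 18690 kr
  23300 kr × 27% = 6291 kr
  → 27381 kr
  Less rehabilitation credit 2000 kr → 25381 kr

22553 kr ≤ 25381 kr, so no add-on is due.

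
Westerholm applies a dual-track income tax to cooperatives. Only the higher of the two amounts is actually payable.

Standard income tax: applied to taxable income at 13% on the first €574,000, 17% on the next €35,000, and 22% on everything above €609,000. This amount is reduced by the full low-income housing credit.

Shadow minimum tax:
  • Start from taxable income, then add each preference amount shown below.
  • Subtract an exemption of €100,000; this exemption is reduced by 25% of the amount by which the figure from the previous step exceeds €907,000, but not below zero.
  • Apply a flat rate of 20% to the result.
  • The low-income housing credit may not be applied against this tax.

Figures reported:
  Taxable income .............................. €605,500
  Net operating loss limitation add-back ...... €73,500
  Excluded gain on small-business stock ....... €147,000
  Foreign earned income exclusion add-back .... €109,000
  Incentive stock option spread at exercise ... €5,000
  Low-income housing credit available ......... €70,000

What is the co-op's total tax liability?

Shadow minimum tax:
  Adjusted income: €605,500 + €73,500 + €147,000 + €109,000 + €5,000 = €940,000
  Exemption: €100,000 − 25% × (€940,000 − €907,000) = €100,000 − €8,250 = €91,750
  Base: €940,000 − €91,750 = €848,250
  €848,250 × 20% = €169,650

Standard income tax:
  €574,000 × 13% = €74,620
  €31,500 × 17% = €5,355
  → €79,975
  Less low-income housing credit €70,000 → €9,975

€169,650 > €9,975, so the shadow minimum tax is the binding amount.

€169,650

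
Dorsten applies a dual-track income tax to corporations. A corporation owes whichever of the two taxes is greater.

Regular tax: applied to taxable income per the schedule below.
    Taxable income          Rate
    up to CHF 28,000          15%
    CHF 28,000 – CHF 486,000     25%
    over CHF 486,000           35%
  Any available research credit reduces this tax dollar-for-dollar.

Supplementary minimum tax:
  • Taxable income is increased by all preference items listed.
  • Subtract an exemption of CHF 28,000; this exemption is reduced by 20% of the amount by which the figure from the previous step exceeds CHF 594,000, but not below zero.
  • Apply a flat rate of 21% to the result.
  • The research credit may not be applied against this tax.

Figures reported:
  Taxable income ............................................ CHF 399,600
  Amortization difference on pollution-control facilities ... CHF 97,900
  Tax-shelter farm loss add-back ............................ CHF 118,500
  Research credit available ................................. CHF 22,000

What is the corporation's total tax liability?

CHF 124,404

Regular tax:
  CHF 28,000 × 15% = CHF 4,200
  CHF 371,600 × 25% = CHF 92,900
  → CHF 97,100
  Less research credit CHF 22,000 → CHF 75,100

Supplementary minimum tax:
  Adjusted income: CHF 399,600 + CHF 97,900 + CHF 118,500 = CHF 616,000
  Exemption: CHF 28,000 − 20% × (CHF 616,000 − CHF 594,000) = CHF 28,000 − CHF 4,400 = CHF 23,600
  Base: CHF 616,000 − CHF 23,600 = CHF 592,400
  CHF 592,400 × 21% = CHF 124,404

CHF 124,404 > CHF 75,100, so the supplementary minimum tax is the binding amount.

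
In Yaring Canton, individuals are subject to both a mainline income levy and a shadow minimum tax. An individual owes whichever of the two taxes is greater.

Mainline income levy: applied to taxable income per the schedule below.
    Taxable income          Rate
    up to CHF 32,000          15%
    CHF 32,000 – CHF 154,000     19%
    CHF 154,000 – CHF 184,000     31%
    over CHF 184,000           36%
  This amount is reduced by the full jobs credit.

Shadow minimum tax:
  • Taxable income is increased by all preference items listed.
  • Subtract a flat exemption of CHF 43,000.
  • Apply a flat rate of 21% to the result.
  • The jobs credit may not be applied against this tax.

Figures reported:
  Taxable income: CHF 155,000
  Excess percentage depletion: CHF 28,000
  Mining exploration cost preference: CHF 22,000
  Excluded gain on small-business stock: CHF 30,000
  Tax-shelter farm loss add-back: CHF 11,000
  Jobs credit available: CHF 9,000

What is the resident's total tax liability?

Shadow minimum tax:
  Adjusted income: CHF 155,000 + CHF 28,000 + CHF 22,000 + CHF 30,000 + CHF 11,000 = CHF 246,000
  Less exemption CHF 43,000 → base CHF 203,000
  CHF 203,000 × 21% = CHF 42,630

Mainline income levy:
  CHF 32,000 × 15% = CHF 4,800
  CHF 122,000 × 19% = CHF 23,180
  CHF 1,000 × 31% = CHF 310
  → CHF 28,290
  Less jobs credit CHF 9,000 → CHF 19,290

CHF 42,630 > CHF 19,290, so the shadow minimum tax is the binding amount.

CHF 42,630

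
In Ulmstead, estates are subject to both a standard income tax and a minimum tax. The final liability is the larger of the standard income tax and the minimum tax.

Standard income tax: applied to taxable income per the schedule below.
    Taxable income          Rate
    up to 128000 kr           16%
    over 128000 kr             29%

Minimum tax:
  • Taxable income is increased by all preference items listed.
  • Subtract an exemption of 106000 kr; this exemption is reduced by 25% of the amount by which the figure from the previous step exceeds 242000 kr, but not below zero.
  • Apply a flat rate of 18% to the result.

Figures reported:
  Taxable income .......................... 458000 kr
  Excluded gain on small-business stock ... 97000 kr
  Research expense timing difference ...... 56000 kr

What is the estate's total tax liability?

116180 kr

Minimum tax:
  Adjusted income: 458000 kr + 97000 kr + 56000 kr = 611000 kr
  Exemption: 106000 kr − 25% × (611000 kr − 242000 kr) = 106000 kr − 92250 kr = 13750 kr
  Base: 611000 kr − 13750 kr = 597250 kr
  597250 kr × 18% = 107505 kr

Standard income tax:
  128000 kr × 16% = 20480 kr
  330000 kr × 29% = 95700 kr
  → 116180 kr

116180 kr > 107505 kr, so the standard income tax governs.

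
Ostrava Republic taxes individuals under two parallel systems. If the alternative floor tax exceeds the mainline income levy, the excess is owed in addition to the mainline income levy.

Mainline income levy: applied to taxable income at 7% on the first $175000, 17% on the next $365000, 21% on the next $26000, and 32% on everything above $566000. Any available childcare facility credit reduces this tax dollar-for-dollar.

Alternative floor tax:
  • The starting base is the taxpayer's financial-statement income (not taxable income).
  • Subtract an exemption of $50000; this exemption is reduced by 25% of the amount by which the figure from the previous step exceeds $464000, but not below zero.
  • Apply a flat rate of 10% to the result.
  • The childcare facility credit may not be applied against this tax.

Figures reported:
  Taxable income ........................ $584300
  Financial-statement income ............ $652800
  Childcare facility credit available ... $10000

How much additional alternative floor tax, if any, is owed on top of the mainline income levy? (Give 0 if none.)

Alternative floor tax:
  Base (financial-statement income): $652800
  Exemption: $50000 − 25% × ($652800 − $464000) = $50000 − $47200 = $2800
  Base: $652800 − $2800 = $650000
  $650000 × 10% = $65000

Mainline income levy:
  $175000 × 7% = $12250
  $365000 × 17% = $62050
  $26000 × 21% = $5460
  $18300 × 32% = $5856
  → $85616
  Less childcare facility credit $10000 → $75616

$65000 ≤ $75616, so no add-on is due.

$0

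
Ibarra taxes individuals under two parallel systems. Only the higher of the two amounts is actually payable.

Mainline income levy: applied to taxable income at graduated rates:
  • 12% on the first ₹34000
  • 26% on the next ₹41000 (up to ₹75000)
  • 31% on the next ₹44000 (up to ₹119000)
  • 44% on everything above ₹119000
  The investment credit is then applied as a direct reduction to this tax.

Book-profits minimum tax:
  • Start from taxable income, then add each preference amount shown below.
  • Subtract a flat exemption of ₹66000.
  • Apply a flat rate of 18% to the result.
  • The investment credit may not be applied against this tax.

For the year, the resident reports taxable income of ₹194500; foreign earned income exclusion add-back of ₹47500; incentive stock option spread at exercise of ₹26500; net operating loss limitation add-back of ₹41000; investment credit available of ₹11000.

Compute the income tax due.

₹50600

Mainline income levy:
  ₹34000 × 12% = ₹4080
  ₹41000 × 26% = ₹10660
  ₹44000 × 31% = ₹13640
  ₹75500 × 44% = ₹33220
  → ₹61600
  Less investment credit ₹11000 → ₹50600

Book-profits minimum tax:
  Adjusted income: ₹194500 + ₹47500 + ₹26500 + ₹41000 = ₹309500
  Less exemption ₹66000 → base ₹243500
  ₹243500 × 18% = ₹43830

₹50600 > ₹43830, so the mainline income levy governs.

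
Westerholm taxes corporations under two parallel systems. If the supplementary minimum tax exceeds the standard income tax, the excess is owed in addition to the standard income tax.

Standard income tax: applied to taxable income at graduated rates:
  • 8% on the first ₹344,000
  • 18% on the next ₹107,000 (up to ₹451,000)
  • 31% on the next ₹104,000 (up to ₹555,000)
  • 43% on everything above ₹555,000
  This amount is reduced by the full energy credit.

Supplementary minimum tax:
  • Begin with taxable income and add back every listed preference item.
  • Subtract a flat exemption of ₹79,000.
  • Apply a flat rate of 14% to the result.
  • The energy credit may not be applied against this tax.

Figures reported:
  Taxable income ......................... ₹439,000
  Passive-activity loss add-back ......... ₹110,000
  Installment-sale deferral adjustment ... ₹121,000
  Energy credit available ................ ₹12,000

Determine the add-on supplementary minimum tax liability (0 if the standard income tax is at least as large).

₹50,120

Standard income tax:
  ₹344,000 × 8% = ₹27,520
  ₹95,000 × 18% = ₹17,100
  → ₹44,620
  Less energy credit ₹12,000 → ₹32,620

Supplementary minimum tax:
  Adjusted income: ₹439,000 + ₹110,000 + ₹121,000 = ₹670,000
  Less exemption ₹79,000 → base ₹591,000
  ₹591,000 × 14% = ₹82,740

Excess of supplementary minimum tax over standard income tax: ₹82,740 − ₹32,620 = ₹50,120.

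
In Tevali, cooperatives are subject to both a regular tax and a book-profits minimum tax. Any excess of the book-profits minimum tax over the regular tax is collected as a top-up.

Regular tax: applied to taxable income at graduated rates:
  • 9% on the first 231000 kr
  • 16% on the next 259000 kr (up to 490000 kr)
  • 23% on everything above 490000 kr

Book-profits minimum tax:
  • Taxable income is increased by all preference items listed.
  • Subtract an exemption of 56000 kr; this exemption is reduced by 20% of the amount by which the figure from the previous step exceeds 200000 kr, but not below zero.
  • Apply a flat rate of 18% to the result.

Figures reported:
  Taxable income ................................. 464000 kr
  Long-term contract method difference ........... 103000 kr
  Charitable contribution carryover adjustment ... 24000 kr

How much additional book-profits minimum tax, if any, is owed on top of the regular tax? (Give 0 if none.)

48310 kr

Regular tax:
  231000 kr × 9% = 20790 kr
  233000 kr × 16% = 37280 kr
  → 58070 kr

Book-profits minimum tax:
  Adjusted income: 464000 kr + 103000 kr + 24000 kr = 591000 kr
  Exemption: 20% × (591000 kr − 200000 kr) = 78200 kr ≥ 56000 kr, so the exemption is fully phased out
  Base: 591000 kr − 0 kr = 591000 kr
  591000 kr × 18% = 106380 kr

Excess of book-profits minimum tax over regular tax: 106380 kr − 58070 kr = 48310 kr.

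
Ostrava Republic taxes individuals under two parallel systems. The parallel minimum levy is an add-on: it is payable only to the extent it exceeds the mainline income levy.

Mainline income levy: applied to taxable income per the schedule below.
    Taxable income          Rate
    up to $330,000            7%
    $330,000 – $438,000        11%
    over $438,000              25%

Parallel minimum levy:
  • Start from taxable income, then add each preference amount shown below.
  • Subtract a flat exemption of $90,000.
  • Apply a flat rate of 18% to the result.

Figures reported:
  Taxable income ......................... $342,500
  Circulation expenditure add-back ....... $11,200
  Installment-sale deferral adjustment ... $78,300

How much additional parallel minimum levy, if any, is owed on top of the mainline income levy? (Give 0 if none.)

$37,085

Parallel minimum levy:
  Adjusted income: $342,500 + $11,200 + $78,300 = $432,000
  Less exemption $90,000 → base $342,000
  $342,000 × 18% = $61,560

Mainline income levy:
  $330,000 × 7% = $23,100
  $12,500 × 11% = $1,375
  → $24,475

Excess of parallel minimum levy over mainline income levy: $61,560 − $24,475 = $37,085.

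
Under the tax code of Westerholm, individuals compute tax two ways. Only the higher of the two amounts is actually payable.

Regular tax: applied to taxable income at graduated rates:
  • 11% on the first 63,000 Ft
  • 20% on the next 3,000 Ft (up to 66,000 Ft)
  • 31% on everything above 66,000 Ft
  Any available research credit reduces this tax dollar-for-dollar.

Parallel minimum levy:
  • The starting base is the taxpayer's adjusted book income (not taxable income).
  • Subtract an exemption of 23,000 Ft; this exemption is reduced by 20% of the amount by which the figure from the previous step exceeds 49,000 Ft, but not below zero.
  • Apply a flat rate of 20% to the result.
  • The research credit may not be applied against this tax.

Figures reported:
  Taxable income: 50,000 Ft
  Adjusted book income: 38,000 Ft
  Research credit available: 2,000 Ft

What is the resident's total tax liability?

3,500 Ft

Regular tax:
  50,000 Ft × 11% = 5,500 Ft
  Less research credit 2,000 Ft → 3,500 Ft

Parallel minimum levy:
  Base (adjusted book income): 38,000 Ft
  Exemption: 38,000 Ft ≤ 49,000 Ft, so full 23,000 Ft applies
  Base: 38,000 Ft − 23,000 Ft = 15,000 Ft
  15,000 Ft × 20% = 3,000 Ft

3,500 Ft > 3,000 Ft, so the regular tax governs.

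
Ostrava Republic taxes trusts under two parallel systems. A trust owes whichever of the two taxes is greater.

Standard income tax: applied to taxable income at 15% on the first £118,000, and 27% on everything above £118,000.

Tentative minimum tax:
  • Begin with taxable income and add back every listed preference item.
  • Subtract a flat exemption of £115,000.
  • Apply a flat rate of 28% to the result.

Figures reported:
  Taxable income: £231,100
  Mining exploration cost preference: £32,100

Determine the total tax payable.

£48,237

Tentative minimum tax:
  Adjusted income: £231,100 + £32,100 = £263,200
  Less exemption £115,000 → base £148,200
  £148,200 × 28% = £41,496

Standard income tax:
  £118,000 × 15% = £17,700
  £113,100 × 27% = £30,537
  → £48,237

£48,237 > £41,496, so the standard income tax governs.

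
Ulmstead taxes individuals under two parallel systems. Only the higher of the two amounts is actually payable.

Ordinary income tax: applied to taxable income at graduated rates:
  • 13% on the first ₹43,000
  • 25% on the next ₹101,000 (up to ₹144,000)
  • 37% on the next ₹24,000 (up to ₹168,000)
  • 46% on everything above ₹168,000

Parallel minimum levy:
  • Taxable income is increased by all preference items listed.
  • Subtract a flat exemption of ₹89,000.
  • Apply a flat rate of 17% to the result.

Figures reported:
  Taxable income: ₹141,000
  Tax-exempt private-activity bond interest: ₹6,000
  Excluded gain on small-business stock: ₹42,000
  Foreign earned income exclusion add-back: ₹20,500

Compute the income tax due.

Ordinary income tax:
  ₹43,000 × 13% = ₹5,590
  ₹98,000 × 25% = ₹24,500
  → ₹30,090

Parallel minimum levy:
  Adjusted income: ₹141,000 + ₹6,000 + ₹42,000 + ₹20,500 = ₹209,500
  Less exemption ₹89,000 → base ₹120,500
  ₹120,500 × 17% = ₹20,485

₹30,090 > ₹20,485, so the ordinary income tax governs.

₹30,090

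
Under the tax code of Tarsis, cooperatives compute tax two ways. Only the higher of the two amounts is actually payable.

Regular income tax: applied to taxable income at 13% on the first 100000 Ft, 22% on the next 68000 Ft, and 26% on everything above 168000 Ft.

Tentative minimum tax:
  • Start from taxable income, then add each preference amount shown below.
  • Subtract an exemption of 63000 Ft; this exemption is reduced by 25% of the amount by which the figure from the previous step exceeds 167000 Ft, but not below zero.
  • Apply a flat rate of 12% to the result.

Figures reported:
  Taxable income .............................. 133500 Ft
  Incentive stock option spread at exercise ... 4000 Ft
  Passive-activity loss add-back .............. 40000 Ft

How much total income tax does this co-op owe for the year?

Regular income tax:
  100000 Ft × 13% = 13000 Ft
  33500 Ft × 22% = 7370 Ft
  → 20370 Ft

Tentative minimum tax:
  Adjusted income: 133500 Ft + 4000 Ft + 40000 Ft = 177500 Ft
  Exemption: 63000 Ft − 25% × (177500 Ft − 167000 Ft) = 63000 Ft − 2625 Ft = 60375 Ft
  Base: 177500 Ft − 60375 Ft = 117125 Ft
  117125 Ft × 12% = 14055 Ft

20370 Ft > 14055 Ft, so the regular income tax governs.

20370 Ft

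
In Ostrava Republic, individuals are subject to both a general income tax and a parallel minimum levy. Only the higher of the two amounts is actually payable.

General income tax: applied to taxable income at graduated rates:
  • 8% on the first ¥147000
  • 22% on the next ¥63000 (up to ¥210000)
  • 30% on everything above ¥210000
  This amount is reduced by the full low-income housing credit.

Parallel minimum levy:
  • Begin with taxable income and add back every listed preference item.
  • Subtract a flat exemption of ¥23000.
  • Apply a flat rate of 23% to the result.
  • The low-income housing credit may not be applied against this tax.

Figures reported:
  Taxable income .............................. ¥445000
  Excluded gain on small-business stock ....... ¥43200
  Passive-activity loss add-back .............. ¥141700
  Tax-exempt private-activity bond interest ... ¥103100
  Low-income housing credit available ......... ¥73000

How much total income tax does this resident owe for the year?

¥163300

General income tax:
  ¥147000 × 8% = ¥11760
  ¥63000 × 22% = ¥13860
  ¥235000 × 30% = ¥70500
  → ¥96120
  Less low-income housing credit ¥73000 → ¥23120

Parallel minimum levy:
  Adjusted income: ¥445000 + ¥43200 + ¥141700 + ¥103100 = ¥733000
  Less exemption ¥23000 → base ¥710000
  ¥710000 × 23% = ¥163300

¥163300 > ¥23120, so the parallel minimum levy is the binding amount.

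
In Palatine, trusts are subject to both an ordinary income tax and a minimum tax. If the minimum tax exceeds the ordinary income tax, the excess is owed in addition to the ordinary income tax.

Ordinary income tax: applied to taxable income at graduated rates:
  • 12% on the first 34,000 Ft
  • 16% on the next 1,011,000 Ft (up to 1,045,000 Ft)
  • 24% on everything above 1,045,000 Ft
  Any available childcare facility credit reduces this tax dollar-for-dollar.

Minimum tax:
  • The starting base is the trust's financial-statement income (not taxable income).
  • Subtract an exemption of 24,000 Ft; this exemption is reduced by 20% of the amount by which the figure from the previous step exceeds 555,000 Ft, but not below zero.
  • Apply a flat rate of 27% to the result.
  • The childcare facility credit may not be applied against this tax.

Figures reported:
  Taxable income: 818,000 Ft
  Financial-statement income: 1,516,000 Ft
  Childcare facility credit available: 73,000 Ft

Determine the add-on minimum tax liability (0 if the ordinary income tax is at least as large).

352,800 Ft

Minimum tax:
  Base (financial-statement income): 1,516,000 Ft
  Exemption: 20% × (1,516,000 Ft − 555,000 Ft) = 192,200 Ft ≥ 24,000 Ft, so the exemption is fully phased out
  Base: 1,516,000 Ft − 0 Ft = 1,516,000 Ft
  1,516,000 Ft × 27% = 409,320 Ft

Ordinary income tax:
  34,000 Ft × 12% = 4,080 Ft
  784,000 Ft × 16% = 125,440 Ft
  → 129,520 Ft
  Less childcare facility credit 73,000 Ft → 56,520 Ft

Excess of minimum tax over ordinary income tax: 409,320 Ft − 56,520 Ft = 352,800 Ft.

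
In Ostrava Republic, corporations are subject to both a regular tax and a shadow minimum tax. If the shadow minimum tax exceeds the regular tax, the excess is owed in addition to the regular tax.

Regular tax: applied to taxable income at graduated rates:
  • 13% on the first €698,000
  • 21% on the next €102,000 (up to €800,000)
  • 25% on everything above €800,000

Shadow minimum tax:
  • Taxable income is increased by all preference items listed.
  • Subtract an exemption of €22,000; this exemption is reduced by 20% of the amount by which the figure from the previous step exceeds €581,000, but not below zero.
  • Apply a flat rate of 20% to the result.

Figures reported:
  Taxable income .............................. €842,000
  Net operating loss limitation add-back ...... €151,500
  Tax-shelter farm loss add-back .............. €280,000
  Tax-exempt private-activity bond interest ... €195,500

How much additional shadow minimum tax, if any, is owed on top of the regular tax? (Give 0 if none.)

€171,140

Shadow minimum tax:
  Adjusted income: €842,000 + €151,500 + €280,000 + €195,500 = €1,469,000
  Exemption: 20% × (€1,469,000 − €581,000) = €177,600 ≥ €22,000, so the exemption is fully phased out
  Base: €1,469,000 − €0 = €1,469,000
  €1,469,000 × 20% = €293,800

Regular tax:
  €698,000 × 13% = €90,740
  €102,000 × 21% = €21,420
  €42,000 × 25% = €10,500
  → €122,660

Excess of shadow minimum tax over regular tax: €293,800 − €122,660 = €171,140.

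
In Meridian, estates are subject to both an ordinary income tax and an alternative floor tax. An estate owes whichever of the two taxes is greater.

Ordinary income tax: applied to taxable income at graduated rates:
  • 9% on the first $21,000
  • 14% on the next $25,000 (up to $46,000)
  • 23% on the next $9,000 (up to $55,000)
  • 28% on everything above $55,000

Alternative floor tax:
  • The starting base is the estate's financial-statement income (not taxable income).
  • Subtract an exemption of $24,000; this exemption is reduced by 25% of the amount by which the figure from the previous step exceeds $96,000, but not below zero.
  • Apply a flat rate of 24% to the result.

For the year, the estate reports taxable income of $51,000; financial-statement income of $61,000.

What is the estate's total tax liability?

Ordinary income tax:
  $21,000 × 9% = $1,890
  $25,000 × 14% = $3,500
  $5,000 × 23% = $1,150
  → $6,540

Alternative floor tax:
  Base (financial-statement income): $61,000
  Exemption: $61,000 ≤ $96,000, so full $24,000 applies
  Base: $61,000 − $24,000 = $37,000
  $37,000 × 24% = $8,880

$8,880 > $6,540, so the alternative floor tax is the binding amount.

$8,880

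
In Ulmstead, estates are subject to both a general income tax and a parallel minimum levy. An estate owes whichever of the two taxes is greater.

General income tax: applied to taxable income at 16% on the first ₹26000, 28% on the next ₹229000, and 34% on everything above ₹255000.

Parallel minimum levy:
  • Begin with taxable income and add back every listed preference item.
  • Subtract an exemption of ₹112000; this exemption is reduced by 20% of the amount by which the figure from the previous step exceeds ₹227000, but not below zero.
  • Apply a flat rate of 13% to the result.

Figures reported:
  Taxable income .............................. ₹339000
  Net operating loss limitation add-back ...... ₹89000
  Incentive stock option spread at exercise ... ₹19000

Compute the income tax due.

Parallel minimum levy:
  Adjusted income: ₹339000 + ₹89000 + ₹19000 = ₹447000
  Exemption: ₹112000 − 20% × (₹447000 − ₹227000) = ₹112000 − ₹44000 = ₹68000
  Base: ₹447000 − ₹68000 = ₹379000
  ₹379000 × 13% = ₹49270

General income tax:
  ₹26000 × 16% = ₹4160
  ₹229000 × 28% = ₹64120
  ₹84000 × 34% = ₹28560
  → ₹96840

₹96840 > ₹49270, so the general income tax governs.

₹96840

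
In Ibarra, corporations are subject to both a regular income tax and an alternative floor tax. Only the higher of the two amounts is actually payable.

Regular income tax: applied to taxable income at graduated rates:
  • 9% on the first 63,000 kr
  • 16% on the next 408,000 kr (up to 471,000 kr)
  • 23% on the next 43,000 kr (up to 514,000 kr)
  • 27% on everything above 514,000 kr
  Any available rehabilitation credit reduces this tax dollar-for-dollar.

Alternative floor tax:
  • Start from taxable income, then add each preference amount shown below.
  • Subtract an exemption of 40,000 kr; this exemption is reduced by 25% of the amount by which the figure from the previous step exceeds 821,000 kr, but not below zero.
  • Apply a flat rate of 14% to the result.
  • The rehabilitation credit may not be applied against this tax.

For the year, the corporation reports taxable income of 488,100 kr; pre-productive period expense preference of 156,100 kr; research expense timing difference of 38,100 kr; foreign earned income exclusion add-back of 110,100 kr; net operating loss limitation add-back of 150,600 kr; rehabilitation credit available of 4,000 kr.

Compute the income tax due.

130,690 kr

Regular income tax:
  63,000 kr × 9% = 5,670 kr
  408,000 kr × 16% = 65,280 kr
  17,100 kr × 23% = 3,933 kr
  → 74,883 kr
  Less rehabilitation credit 4,000 kr → 70,883 kr

Alternative floor tax:
  Adjusted income: 488,100 kr + 156,100 kr + 38,100 kr + 110,100 kr + 150,600 kr = 943,000 kr
  Exemption: 40,000 kr − 25% × (943,000 kr − 821,000 kr) = 40,000 kr − 30,500 kr = 9,500 kr
  Base: 943,000 kr − 9,500 kr = 933,500 kr
  933,500 kr × 14% = 130,690 kr

130,690 kr > 70,883 kr, so the alternative floor tax is the binding amount.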